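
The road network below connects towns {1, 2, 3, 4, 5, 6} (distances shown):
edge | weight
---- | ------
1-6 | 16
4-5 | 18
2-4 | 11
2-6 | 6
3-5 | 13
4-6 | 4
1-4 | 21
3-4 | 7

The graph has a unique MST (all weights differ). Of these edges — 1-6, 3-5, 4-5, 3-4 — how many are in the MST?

Kruskal's algorithm — process edges by increasing weight (ties by edge label):
4-6 (4): add. Components now {1} {2} {3} {4,6} {5}
2-6 (6): add. Components now {1} {2,4,6} {3} {5}
3-4 (7): add. Components now {1} {2,3,4,6} {5}
2-4 (11): skip — 2 and 4 already connected.
3-5 (13): add. Components now {1} {2,3,4,5,6}
1-6 (16): add. Components now {1,2,3,4,5,6}
MST edge set: {4-6, 2-6, 3-4, 3-5, 1-6}.
Of the listed edges, {1-6, 3-5, 3-4} are in the MST → 3.

3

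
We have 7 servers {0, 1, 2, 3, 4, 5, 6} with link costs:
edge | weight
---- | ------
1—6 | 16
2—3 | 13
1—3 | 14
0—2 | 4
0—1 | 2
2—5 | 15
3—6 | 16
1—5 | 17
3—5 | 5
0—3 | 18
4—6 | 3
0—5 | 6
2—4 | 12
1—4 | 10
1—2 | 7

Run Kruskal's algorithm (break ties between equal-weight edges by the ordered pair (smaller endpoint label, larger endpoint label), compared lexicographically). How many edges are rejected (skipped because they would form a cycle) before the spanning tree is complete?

Kruskal: consider edges lightest-first.
0—1 (2): add — endpoints in different components.
4—6 (3): add — endpoints in different components.
0—2 (4): add — endpoints in different components.
3—5 (5): add — endpoints in different components.
0—5 (6): add — endpoints in different components.
1—2 (7): skip — 1 and 2 already connected.
1—4 (10): add — endpoints in different components.
Edges rejected before the tree was complete: 1.

1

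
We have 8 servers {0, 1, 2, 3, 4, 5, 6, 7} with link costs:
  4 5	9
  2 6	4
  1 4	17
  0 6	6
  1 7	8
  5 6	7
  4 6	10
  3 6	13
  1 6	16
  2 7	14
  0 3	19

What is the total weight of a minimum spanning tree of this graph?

61

Kruskal's algorithm — process edges by increasing weight (ties by edge label):
2 6 (4): add — endpoints in different components.
0 6 (6): add — endpoints in different components.
5 6 (7): add — endpoints in different components.
1 7 (8): add — endpoints in different components.
4 5 (9): add — endpoints in different components.
4 6 (10): skip — 4 and 6 already connected.
3 6 (13): add — endpoints in different components.
2 7 (14): add — endpoints in different components.
MST edges: 2 6, 0 6, 5 6, 1 7, 4 5, 3 6, 2 7; total weight 4+6+7+8+9+13+14 = 61.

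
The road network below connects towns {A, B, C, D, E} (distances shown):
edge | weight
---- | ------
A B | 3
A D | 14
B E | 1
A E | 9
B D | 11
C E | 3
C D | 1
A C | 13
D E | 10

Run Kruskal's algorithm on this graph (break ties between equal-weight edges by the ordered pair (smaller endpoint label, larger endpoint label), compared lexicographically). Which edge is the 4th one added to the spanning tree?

Kruskal: consider edges lightest-first.
B E (1): add — endpoints in different components.
C D (1): add — endpoints in different components.
A B (3): add — endpoints in different components.
C E (3): add — endpoints in different components.
The 4th edge added is C E.

C-E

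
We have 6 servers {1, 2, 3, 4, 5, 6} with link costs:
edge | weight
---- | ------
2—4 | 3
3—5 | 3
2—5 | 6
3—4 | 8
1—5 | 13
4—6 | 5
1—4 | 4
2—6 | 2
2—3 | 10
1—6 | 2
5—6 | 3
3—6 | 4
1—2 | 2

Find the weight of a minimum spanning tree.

13

Grow the tree from 5 using Prim:
Step 1: frontier [3—5 3, 5—6 3, 2—5 6, 1—5 13] → take 3—5 (3); add 3.
Step 2: frontier [3—6 4, 3—4 8, 2—3 10, 5—6 3, 2—5 6, 1—5 13] → take 5—6 (3); add 6.
Step 3: frontier [3—4 8, 2—3 10, 2—5 6, 1—5 13, 1—6 2, 2—6 2, 4—6 5] → take 1—6 (2); add 1.
Step 4: frontier [1—2 2, 1—4 4, 3—4 8, 2—3 10, 2—5 6, 2—6 2, 4—6 5] → take 1—2 (2); add 2.
Step 5: frontier [1—4 4, 2—4 3, 3—4 8, 4—6 5] → take 2—4 (3); add 4.
MST edges: 3—5, 5—6, 1—6, 1—2, 2—4; total weight 3+3+2+2+3 = 13.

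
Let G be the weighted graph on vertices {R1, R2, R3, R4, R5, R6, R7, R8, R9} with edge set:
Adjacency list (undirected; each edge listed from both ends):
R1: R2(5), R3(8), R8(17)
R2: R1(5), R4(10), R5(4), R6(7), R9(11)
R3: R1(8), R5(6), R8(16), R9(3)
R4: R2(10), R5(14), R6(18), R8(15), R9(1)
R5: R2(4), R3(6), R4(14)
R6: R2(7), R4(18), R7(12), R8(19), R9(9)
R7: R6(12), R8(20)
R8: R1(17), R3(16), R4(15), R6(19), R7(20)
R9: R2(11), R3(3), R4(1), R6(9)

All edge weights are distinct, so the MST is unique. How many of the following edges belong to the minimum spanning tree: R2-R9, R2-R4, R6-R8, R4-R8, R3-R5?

2

Kruskal's algorithm — process edges by increasing weight (ties by edge label):
R4-R9 (1): add — endpoints in different components.
R3-R9 (3): add — endpoints in different components.
R2-R5 (4): add — endpoints in different components.
R1-R2 (5): add — endpoints in different components.
R3-R5 (6): add — endpoints in different components.
R2-R6 (7): add — endpoints in different components.
R1-R3 (8): skip — R1 and R3 already connected.
R6-R9 (9): skip — R9 and R6 already connected.
R2-R4 (10): skip — R2 and R4 already connected.
R2-R9 (11): skip — R9 and R2 already connected.
R6-R7 (12): add — endpoints in different components.
R4-R5 (14): skip — R5 and R4 already connected.
R4-R8 (15): add — endpoints in different components.
MST edge set: {R4-R9, R3-R9, R2-R5, R1-R2, R3-R5, R2-R6, R6-R7, R4-R8}.
Of the listed edges, {R4-R8, R3-R5} are in the MST → 2.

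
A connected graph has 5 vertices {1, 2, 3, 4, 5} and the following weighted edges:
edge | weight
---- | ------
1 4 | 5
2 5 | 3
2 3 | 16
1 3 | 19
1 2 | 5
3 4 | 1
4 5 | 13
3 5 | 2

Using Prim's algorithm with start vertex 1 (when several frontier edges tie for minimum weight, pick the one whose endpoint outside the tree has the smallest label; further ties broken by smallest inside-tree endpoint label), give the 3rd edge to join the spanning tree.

Grow the tree from 1 using Prim:
Step 1: cheapest edge leaving the tree is 1 2 (5); add 2.
Step 2: cheapest edge leaving the tree is 2 5 (3); add 5.
Step 3: cheapest edge leaving the tree is 3 5 (2); add 3.
Step 4: cheapest edge leaving the tree is 3 4 (1); add 4.
The 3rd edge added is 3 5.

3-5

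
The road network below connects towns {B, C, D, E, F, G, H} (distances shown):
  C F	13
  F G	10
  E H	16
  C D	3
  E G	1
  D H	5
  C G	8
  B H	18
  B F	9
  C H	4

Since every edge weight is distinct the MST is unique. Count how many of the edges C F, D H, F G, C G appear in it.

2

Kruskal: consider edges lightest-first.
E G (1): add — endpoints in different components.
C D (3): add — endpoints in different components.
C H (4): add — endpoints in different components.
D H (5): skip — D and H already connected.
C G (8): add — endpoints in different components.
B F (9): add — endpoints in different components.
F G (10): add — endpoints in different components.
MST edge set: {E G, C D, C H, C G, B F, F G}.
Of the listed edges, {F G, C G} are in the MST → 2.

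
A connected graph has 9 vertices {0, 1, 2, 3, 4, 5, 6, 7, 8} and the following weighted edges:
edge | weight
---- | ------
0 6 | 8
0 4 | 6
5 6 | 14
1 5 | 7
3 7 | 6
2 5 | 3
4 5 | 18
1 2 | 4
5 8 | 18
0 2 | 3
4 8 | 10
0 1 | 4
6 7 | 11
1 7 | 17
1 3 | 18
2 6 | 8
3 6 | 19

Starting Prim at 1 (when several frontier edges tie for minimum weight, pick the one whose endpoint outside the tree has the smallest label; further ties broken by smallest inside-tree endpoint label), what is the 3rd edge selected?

2-5

Prim's algorithm from 1:
Step 1: cheapest edge leaving the tree is 0 1 (4); add 0.
Step 2: cheapest edge leaving the tree is 0 2 (3); add 2.
Step 3: cheapest edge leaving the tree is 2 5 (3); add 5.
Step 4: cheapest edge leaving the tree is 0 4 (6); add 4.
Step 5: cheapest edge leaving the tree is 0 6 (8); add 6.
Step 6: cheapest edge leaving the tree is 4 8 (10); add 8.
Step 7: cheapest edge leaving the tree is 6 7 (11); add 7.
Step 8: cheapest edge leaving the tree is 3 7 (6); add 3.
The 3rd edge added is 2 5.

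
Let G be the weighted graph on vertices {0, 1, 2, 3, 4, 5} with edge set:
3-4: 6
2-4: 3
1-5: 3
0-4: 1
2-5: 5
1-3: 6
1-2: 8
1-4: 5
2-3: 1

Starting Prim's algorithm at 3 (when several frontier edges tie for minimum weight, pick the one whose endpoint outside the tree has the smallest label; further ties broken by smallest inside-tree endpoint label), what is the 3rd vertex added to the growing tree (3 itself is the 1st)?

Grow the tree from 3 using Prim:
Step 1: frontier [2-3 1, 1-3 6, 3-4 6] → take 2-3 (1); add 2.
Step 2: frontier [2-4 3, 2-5 5, 1-2 8, 1-3 6, 3-4 6] → take 2-4 (3); add 4.
Step 3: frontier [2-5 5, 1-2 8, 1-3 6, 0-4 1, 1-4 5] → take 0-4 (1); add 0.
Step 4: frontier [2-5 5, 1-2 8, 1-3 6, 1-4 5] → take 1-4 (5); add 1.
Step 5: frontier [1-5 3, 2-5 5] → take 1-5 (3); add 5.
Vertex order: 3, 2, 4, 0, 1, 5. The 3rd vertex is 4.

4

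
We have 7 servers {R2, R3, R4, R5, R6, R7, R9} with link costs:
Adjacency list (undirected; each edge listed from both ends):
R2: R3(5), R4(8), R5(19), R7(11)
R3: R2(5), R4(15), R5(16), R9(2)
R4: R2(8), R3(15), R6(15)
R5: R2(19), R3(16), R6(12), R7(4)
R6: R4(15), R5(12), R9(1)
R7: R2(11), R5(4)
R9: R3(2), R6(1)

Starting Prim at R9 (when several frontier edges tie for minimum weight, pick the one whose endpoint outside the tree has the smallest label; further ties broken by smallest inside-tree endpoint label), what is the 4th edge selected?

Grow the tree from R9 using Prim:
Step 1: cheapest edge leaving the tree is R6 R9 (1); add R6.
Step 2: cheapest edge leaving the tree is R3 R9 (2); add R3.
Step 3: cheapest edge leaving the tree is R2 R3 (5); add R2.
Step 4: cheapest edge leaving the tree is R2 R4 (8); add R4.
Step 5: cheapest edge leaving the tree is R2 R7 (11); add R7.
Step 6: cheapest edge leaving the tree is R5 R7 (4); add R5.
The 4th edge added is R2 R4.

R2-R4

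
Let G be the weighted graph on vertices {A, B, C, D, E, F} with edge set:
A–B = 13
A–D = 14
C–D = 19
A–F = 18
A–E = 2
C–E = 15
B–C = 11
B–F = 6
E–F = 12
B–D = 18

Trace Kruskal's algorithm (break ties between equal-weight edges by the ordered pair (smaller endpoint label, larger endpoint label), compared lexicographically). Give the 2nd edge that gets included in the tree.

Kruskal's algorithm — process edges by increasing weight (ties by edge label):
A–E (2): add. Components now {A,E} {B} {C} {D} {F}
B–F (6): add. Components now {A,E} {B,F} {C} {D}
B–C (11): add. Components now {A,E} {B,C,F} {D}
E–F (12): add. Components now {A,B,C,E,F} {D}
A–B (13): skip — A and B already connected.
A–D (14): add. Components now {A,B,C,D,E,F}
The 2nd edge added is B–F.

B-F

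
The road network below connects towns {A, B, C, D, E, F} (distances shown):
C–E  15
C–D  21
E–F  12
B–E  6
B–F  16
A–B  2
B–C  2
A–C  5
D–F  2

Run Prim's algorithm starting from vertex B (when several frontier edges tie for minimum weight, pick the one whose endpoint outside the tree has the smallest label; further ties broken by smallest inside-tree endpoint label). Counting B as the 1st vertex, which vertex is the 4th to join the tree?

E

Prim's algorithm from B:
Step 1: frontier [A–B 2, B–C 2, B–E 6, B–F 16] → take A–B (2); add A.
Step 2: frontier [A–C 5, B–C 2, B–E 6, B–F 16] → take B–C (2); add C.
Step 3: frontier [B–E 6, B–F 16, C–E 15, C–D 21] → take B–E (6); add E.
Step 4: frontier [B–F 16, C–D 21, E–F 12] → take E–F (12); add F.
Step 5: frontier [C–D 21, D–F 2] → take D–F (2); add D.
Vertex order: B, A, C, E, F, D. The 4th vertex is E.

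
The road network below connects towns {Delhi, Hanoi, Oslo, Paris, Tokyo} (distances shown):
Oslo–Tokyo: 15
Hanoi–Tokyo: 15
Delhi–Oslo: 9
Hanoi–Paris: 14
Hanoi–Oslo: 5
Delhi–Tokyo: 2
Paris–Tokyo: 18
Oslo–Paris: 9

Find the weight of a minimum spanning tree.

25

Kruskal's algorithm — process edges by increasing weight (ties by edge label):
Delhi–Tokyo (2): add — endpoints in different components.
Hanoi–Oslo (5): add — endpoints in different components.
Delhi–Oslo (9): add — endpoints in different components.
Oslo–Paris (9): add — endpoints in different components.
MST edges: Delhi–Tokyo, Hanoi–Oslo, Delhi–Oslo, Oslo–Paris; total weight 2+5+9+9 = 25.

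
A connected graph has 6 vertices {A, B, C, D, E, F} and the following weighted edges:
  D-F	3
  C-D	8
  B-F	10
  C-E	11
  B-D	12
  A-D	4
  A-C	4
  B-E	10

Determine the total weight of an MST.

Prim's algorithm from A:
Step 1: frontier [A-C 4, A-D 4] → take A-C (4); add C.
Step 2: frontier [A-D 4, C-D 8, C-E 11] → take A-D (4); add D.
Step 3: frontier [C-E 11, D-F 3, B-D 12] → take D-F (3); add F.
Step 4: frontier [C-E 11, B-D 12, B-F 10] → take B-F (10); add B.
Step 5: frontier [B-E 10, C-E 11] → take B-E (10); add E.
MST edges: A-C, A-D, D-F, B-F, B-E; total weight 4+4+3+10+10 = 31.

31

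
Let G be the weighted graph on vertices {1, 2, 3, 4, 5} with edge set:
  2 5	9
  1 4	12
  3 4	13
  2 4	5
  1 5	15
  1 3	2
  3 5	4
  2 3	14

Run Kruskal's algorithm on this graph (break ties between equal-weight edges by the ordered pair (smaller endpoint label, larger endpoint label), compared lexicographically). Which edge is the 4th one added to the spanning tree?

2-5

Kruskal's algorithm — process edges by increasing weight (ties by edge label):
1 3 (2): add — endpoints in different components.
3 5 (4): add — endpoints in different components.
2 4 (5): add — endpoints in different components.
2 5 (9): add — endpoints in different components.
The 4th edge added is 2 5.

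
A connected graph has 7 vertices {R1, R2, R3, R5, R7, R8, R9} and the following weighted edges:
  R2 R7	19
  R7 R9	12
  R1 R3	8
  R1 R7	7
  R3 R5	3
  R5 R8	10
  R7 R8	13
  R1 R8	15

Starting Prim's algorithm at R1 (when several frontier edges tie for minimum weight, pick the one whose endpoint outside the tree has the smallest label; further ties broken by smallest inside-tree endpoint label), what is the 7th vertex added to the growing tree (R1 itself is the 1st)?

R2

Grow the tree from R1 using Prim:
Step 1: frontier [R1 R7 7, R1 R3 8, R1 R8 15] → take R1 R7 (7); add R7.
Step 2: frontier [R1 R3 8, R1 R8 15, R7 R9 12, R7 R8 13, R2 R7 19] → take R1 R3 (8); add R3.
Step 3: frontier [R1 R8 15, R3 R5 3, R7 R9 12, R7 R8 13, R2 R7 19] → take R3 R5 (3); add R5.
Step 4: frontier [R1 R8 15, R5 R8 10, R7 R9 12, R7 R8 13, R2 R7 19] → take R5 R8 (10); add R8.
Step 5: frontier [R7 R9 12, R2 R7 19] → take R7 R9 (12); add R9.
Step 6: frontier [R2 R7 19] → take R2 R7 (19); add R2.
Vertex order: R1, R7, R3, R5, R8, R9, R2. The 7th vertex is R2.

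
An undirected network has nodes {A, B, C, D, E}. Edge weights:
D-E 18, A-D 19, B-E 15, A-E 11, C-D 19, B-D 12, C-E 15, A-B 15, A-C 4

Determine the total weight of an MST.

Kruskal: consider edges lightest-first.
A-C (4): add. Components now {A,C} {B} {D} {E}
A-E (11): add. Components now {A,C,E} {B} {D}
B-D (12): add. Components now {A,C,E} {B,D}
A-B (15): add. Components now {A,B,C,D,E}
MST edges: A-C, A-E, B-D, A-B; total weight 4+11+12+15 = 42.

42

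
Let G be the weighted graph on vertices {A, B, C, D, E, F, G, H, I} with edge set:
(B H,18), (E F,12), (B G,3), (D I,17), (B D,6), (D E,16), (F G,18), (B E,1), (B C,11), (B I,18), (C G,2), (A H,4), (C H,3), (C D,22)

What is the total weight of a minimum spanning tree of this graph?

48

Prim, starting at A.
Step 1: cheapest edge leaving the tree is A H (4); add H.
Step 2: cheapest edge leaving the tree is C H (3); add C.
Step 3: cheapest edge leaving the tree is C G (2); add G.
Step 4: cheapest edge leaving the tree is B G (3); add B.
Step 5: cheapest edge leaving the tree is B E (1); add E.
Step 6: cheapest edge leaving the tree is B D (6); add D.
Step 7: cheapest edge leaving the tree is E F (12); add F.
Step 8: cheapest edge leaving the tree is D I (17); add I.
MST edges: A H, C H, C G, B G, B E, B D, E F, D I; total weight 4+3+2+3+1+6+12+17 = 48.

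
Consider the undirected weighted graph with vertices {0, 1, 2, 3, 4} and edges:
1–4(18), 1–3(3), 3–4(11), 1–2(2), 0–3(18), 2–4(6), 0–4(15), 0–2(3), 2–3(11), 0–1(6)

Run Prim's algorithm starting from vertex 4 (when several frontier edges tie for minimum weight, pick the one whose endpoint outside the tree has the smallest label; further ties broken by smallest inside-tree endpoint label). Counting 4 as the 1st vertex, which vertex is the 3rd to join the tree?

1

Grow the tree from 4 using Prim:
Step 1: frontier [2–4 6, 3–4 11, 0–4 15, 1–4 18] → take 2–4 (6); add 2.
Step 2: frontier [1–2 2, 0–2 3, 2–3 11, 3–4 11, 0–4 15, 1–4 18] → take 1–2 (2); add 1.
Step 3: frontier [1–3 3, 0–1 6, 0–2 3, 2–3 11, 3–4 11, 0–4 15] → take 0–2 (3); add 0.
Step 4: frontier [0–3 18, 1–3 3, 2–3 11, 3–4 11] → take 1–3 (3); add 3.
Vertex order: 4, 2, 1, 0, 3. The 3rd vertex is 1.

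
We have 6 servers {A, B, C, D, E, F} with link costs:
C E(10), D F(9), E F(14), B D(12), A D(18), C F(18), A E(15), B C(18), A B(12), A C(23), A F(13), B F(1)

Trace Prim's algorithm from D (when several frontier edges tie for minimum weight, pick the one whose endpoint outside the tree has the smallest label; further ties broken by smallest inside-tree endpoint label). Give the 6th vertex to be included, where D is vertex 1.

Grow the tree from D using Prim:
Step 1: cheapest edge leaving the tree is D F (9); add F.
Step 2: cheapest edge leaving the tree is B F (1); add B.
Step 3: cheapest edge leaving the tree is A B (12); add A.
Step 4: cheapest edge leaving the tree is E F (14); add E.
Step 5: cheapest edge leaving the tree is C E (10); add C.
Vertex order: D, F, B, A, E, C. The 6th vertex is C.

C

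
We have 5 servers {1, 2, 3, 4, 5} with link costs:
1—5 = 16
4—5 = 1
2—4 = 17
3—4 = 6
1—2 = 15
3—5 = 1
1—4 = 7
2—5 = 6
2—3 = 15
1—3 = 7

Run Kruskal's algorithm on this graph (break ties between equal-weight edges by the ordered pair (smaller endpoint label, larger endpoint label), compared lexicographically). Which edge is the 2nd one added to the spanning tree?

4-5

Kruskal: consider edges lightest-first.
3—5 (1): add — endpoints in different components.
4—5 (1): add — endpoints in different components.
2—5 (6): add — endpoints in different components.
3—4 (6): skip — 3 and 4 already connected.
1—3 (7): add — endpoints in different components.
The 2nd edge added is 4—5.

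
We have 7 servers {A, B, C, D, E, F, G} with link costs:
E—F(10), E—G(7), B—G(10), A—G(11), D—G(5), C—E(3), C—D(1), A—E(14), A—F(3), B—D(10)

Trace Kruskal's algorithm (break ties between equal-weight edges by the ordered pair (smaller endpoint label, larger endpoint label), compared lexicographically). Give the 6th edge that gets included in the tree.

E-F

Kruskal's algorithm — process edges by increasing weight (ties by edge label):
C—D (1): add — endpoints in different components.
A—F (3): add — endpoints in different components.
C—E (3): add — endpoints in different components.
D—G (5): add — endpoints in different components.
E—G (7): skip — E and G already connected.
B—D (10): add — endpoints in different components.
B—G (10): skip — B and G already connected.
E—F (10): add — endpoints in different components.
The 6th edge added is E—F.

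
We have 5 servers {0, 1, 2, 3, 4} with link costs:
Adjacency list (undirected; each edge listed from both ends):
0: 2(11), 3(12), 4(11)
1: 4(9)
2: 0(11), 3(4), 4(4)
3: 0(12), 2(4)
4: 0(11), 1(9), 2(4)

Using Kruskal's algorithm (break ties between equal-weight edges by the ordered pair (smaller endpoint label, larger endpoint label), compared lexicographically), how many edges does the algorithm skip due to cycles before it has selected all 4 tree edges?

Kruskal: consider edges lightest-first.
2—3 (4): add. Components now {0} {1} {2,3} {4}
2—4 (4): add. Components now {0} {1} {2,3,4}
1—4 (9): add. Components now {0} {1,2,3,4}
0—2 (11): add. Components now {0,1,2,3,4}
Edges rejected before the tree was complete: 0.

0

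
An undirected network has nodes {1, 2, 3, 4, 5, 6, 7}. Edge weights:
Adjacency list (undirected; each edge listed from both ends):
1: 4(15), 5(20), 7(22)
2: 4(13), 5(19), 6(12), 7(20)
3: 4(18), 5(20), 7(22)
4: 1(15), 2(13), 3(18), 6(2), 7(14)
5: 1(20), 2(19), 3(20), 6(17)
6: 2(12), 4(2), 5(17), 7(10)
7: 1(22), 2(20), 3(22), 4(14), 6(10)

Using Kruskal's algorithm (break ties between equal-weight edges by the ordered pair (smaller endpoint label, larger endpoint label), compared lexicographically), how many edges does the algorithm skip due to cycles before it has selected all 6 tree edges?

Kruskal's algorithm — process edges by increasing weight (ties by edge label):
4—6 (2): add. Components now {1} {2} {3} {4,6} {5} {7}
6—7 (10): add. Components now {1} {2} {3} {4,6,7} {5}
2—6 (12): add. Components now {1} {2,4,6,7} {3} {5}
2—4 (13): skip — 2 and 4 already connected.
4—7 (14): skip — 4 and 7 already connected.
1—4 (15): add. Components now {1,2,4,6,7} {3} {5}
5—6 (17): add. Components now {1,2,4,5,6,7} {3}
3—4 (18): add. Components now {1,2,3,4,5,6,7}
Edges rejected before the tree was complete: 2.

2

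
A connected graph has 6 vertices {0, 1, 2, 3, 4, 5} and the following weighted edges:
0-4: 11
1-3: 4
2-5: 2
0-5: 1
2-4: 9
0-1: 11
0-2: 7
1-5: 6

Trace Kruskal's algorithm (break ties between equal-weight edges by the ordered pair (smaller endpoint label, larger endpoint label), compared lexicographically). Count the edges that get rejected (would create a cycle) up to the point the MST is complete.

1

Kruskal's algorithm — process edges by increasing weight (ties by edge label):
0-5 (1): add — endpoints in different components.
2-5 (2): add — endpoints in different components.
1-3 (4): add — endpoints in different components.
1-5 (6): add — endpoints in different components.
0-2 (7): skip — 0 and 2 already connected.
2-4 (9): add — endpoints in different components.
Edges rejected before the tree was complete: 1.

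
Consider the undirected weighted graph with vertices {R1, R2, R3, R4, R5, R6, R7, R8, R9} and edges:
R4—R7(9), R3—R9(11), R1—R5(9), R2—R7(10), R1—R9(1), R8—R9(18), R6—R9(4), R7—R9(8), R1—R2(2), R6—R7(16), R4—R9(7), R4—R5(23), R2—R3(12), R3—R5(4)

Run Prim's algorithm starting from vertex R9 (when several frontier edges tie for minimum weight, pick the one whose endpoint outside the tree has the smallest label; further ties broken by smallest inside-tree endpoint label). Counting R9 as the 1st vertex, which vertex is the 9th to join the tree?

Prim, starting at R9.
Step 1: frontier [R1—R9 1, R6—R9 4, R4—R9 7, R7—R9 8, R3—R9 11, R8—R9 18] → take R1—R9 (1); add R1.
Step 2: frontier [R1—R2 2, R1—R5 9, R6—R9 4, R4—R9 7, R7—R9 8, R3—R9 11, R8—R9 18] → take R1—R2 (2); add R2.
Step 3: frontier [R1—R5 9, R2—R7 10, R2—R3 12, R6—R9 4, R4—R9 7, R7—R9 8, R3—R9 11, R8—R9 18] → take R6—R9 (4); add R6.
Step 4: frontier [R1—R5 9, R2—R7 10, R2—R3 12, R6—R7 16, R4—R9 7, R7—R9 8, R3—R9 11, R8—R9 18] → take R4—R9 (7); add R4.
Step 5: frontier [R1—R5 9, R2—R7 10, R2—R3 12, R4—R7 9, R4—R5 23, R6—R7 16, R7—R9 8, R3—R9 11, R8—R9 18] → take R7—R9 (8); add R7.
Step 6: frontier [R1—R5 9, R2—R3 12, R4—R5 23, R3—R9 11, R8—R9 18] → take R1—R5 (9); add R5.
Step 7: frontier [R2—R3 12, R3—R5 4, R3—R9 11, R8—R9 18] → take R3—R5 (4); add R3.
Step 8: frontier [R8—R9 18] → take R8—R9 (18); add R8.
Vertex order: R9, R1, R2, R6, R4, R7, R5, R3, R8. The 9th vertex is R8.

R8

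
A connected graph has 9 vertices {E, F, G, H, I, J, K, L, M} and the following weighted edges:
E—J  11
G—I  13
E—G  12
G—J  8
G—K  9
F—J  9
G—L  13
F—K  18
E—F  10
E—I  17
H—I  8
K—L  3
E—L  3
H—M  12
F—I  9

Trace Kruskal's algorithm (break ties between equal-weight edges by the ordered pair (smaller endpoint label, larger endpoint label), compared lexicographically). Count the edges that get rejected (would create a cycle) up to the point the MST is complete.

3

Kruskal's algorithm — process edges by increasing weight (ties by edge label):
E—L (3): add — endpoints in different components.
K—L (3): add — endpoints in different components.
G—J (8): add — endpoints in different components.
H—I (8): add — endpoints in different components.
F—I (9): add — endpoints in different components.
F—J (9): add — endpoints in different components.
G—K (9): add — endpoints in different components.
E—F (10): skip — E and F already connected.
E—J (11): skip — E and J already connected.
E—G (12): skip — E and G already connected.
H—M (12): add — endpoints in different components.
Edges rejected before the tree was complete: 3.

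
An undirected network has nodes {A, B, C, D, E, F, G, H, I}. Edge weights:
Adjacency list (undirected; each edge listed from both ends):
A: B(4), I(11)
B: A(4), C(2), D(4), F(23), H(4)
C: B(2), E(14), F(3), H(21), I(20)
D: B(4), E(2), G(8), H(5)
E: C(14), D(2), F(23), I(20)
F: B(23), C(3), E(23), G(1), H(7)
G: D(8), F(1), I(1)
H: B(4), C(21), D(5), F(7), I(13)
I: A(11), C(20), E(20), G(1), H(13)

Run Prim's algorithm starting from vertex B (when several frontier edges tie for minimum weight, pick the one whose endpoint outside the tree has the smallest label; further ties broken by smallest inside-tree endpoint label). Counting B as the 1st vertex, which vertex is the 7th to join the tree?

Grow the tree from B using Prim:
Step 1: cheapest edge leaving the tree is B–C (2); add C.
Step 2: cheapest edge leaving the tree is C–F (3); add F.
Step 3: cheapest edge leaving the tree is F–G (1); add G.
Step 4: cheapest edge leaving the tree is G–I (1); add I.
Step 5: cheapest edge leaving the tree is A–B (4); add A.
Step 6: cheapest edge leaving the tree is B–D (4); add D.
Step 7: cheapest edge leaving the tree is D–E (2); add E.
Step 8: cheapest edge leaving the tree is B–H (4); add H.
Vertex order: B, C, F, G, I, A, D, E, H. The 7th vertex is D.

D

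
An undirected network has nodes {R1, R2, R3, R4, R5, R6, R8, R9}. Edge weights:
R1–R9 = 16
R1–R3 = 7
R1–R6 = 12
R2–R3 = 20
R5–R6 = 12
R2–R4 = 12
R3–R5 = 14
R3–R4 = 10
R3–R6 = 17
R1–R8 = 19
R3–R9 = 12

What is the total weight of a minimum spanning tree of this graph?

Kruskal's algorithm — process edges by increasing weight (ties by edge label):
R1–R3 (7): add — endpoints in different components.
R3–R4 (10): add — endpoints in different components.
R1–R6 (12): add — endpoints in different components.
R2–R4 (12): add — endpoints in different components.
R3–R9 (12): add — endpoints in different components.
R5–R6 (12): add — endpoints in different components.
R3–R5 (14): skip — R3 and R5 already connected.
R1–R9 (16): skip — R1 and R9 already connected.
R3–R6 (17): skip — R3 and R6 already connected.
R1–R8 (19): add — endpoints in different components.
MST edges: R1–R3, R3–R4, R1–R6, R2–R4, R3–R9, R5–R6, R1–R8; total weight 7+10+12+12+12+12+19 = 84.

84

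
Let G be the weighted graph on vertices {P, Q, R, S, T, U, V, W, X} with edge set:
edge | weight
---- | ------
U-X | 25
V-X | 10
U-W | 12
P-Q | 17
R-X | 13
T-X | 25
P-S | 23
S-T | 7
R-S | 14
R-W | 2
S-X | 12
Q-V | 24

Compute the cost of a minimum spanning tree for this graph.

96

Kruskal: consider edges lightest-first.
R-W (2): add — endpoints in different components.
S-T (7): add — endpoints in different components.
V-X (10): add — endpoints in different components.
S-X (12): add — endpoints in different components.
U-W (12): add — endpoints in different components.
R-X (13): add — endpoints in different components.
R-S (14): skip — S and R already connected.
P-Q (17): add — endpoints in different components.
P-S (23): add — endpoints in different components.
MST edges: R-W, S-T, V-X, S-X, U-W, R-X, P-Q, P-S; total weight 2+7+10+12+12+13+17+23 = 96.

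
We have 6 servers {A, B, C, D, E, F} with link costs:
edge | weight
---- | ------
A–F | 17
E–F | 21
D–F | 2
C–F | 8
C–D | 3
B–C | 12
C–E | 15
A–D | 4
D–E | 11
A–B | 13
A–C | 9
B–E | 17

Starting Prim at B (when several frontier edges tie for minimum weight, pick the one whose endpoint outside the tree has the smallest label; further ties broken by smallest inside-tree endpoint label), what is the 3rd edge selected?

Grow the tree from B using Prim:
Step 1: frontier [B–C 12, A–B 13, B–E 17] → take B–C (12); add C.
Step 2: frontier [A–B 13, B–E 17, C–D 3, C–F 8, A–C 9, C–E 15] → take C–D (3); add D.
Step 3: frontier [A–B 13, B–E 17, C–F 8, A–C 9, C–E 15, D–F 2, A–D 4, D–E 11] → take D–F (2); add F.
Step 4: frontier [A–B 13, B–E 17, A–C 9, C–E 15, A–D 4, D–E 11, A–F 17, E–F 21] → take A–D (4); add A.
Step 5: frontier [B–E 17, C–E 15, D–E 11, E–F 21] → take D–E (11); add E.
The 3rd edge added is D–F.

D-F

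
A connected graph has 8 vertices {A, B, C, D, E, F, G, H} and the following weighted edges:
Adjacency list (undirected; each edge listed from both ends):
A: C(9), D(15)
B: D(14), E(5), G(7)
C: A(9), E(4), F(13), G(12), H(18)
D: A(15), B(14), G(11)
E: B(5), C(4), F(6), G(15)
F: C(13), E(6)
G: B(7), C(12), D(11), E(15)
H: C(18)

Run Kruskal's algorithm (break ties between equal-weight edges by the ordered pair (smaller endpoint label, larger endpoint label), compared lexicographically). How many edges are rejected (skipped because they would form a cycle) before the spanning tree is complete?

Kruskal: consider edges lightest-first.
C–E (4): add — endpoints in different components.
B–E (5): add — endpoints in different components.
E–F (6): add — endpoints in different components.
B–G (7): add — endpoints in different components.
A–C (9): add — endpoints in different components.
D–G (11): add — endpoints in different components.
C–G (12): skip — C and G already connected.
C–F (13): skip — C and F already connected.
B–D (14): skip — B and D already connected.
A–D (15): skip — A and D already connected.
E–G (15): skip — E and G already connected.
C–H (18): add — endpoints in different components.
Edges rejected before the tree was complete: 5.

5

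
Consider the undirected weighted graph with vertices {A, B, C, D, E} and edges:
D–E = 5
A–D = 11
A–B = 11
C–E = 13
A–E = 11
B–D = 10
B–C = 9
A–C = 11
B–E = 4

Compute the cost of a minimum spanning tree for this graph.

Prim, starting at E.
Step 1: frontier [B–E 4, D–E 5, A–E 11, C–E 13] → take B–E (4); add B.
Step 2: frontier [B–C 9, B–D 10, A–B 11, D–E 5, A–E 11, C–E 13] → take D–E (5); add D.
Step 3: frontier [B–C 9, A–B 11, A–D 11, A–E 11, C–E 13] → take B–C (9); add C.
Step 4: frontier [A–B 11, A–C 11, A–D 11, A–E 11] → take A–B (11); add A.
MST edges: B–E, D–E, B–C, A–B; total weight 4+5+9+11 = 29.

29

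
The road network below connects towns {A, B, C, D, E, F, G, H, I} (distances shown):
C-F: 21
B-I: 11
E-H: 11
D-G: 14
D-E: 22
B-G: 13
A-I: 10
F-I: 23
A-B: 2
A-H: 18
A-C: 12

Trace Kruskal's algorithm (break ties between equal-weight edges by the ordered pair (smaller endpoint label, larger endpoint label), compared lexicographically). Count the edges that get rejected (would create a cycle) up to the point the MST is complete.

Sort edges by weight, then run Kruskal:
A-B (2): add — endpoints in different components.
A-I (10): add — endpoints in different components.
B-I (11): skip — B and I already connected.
E-H (11): add — endpoints in different components.
A-C (12): add — endpoints in different components.
B-G (13): add — endpoints in different components.
D-G (14): add — endpoints in different components.
A-H (18): add — endpoints in different components.
C-F (21): add — endpoints in different components.
Edges rejected before the tree was complete: 1.

1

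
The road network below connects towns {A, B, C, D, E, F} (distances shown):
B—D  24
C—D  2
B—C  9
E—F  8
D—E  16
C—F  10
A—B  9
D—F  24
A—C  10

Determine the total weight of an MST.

38

Kruskal: consider edges lightest-first.
C—D (2): add — endpoints in different components.
E—F (8): add — endpoints in different components.
A—B (9): add — endpoints in different components.
B—C (9): add — endpoints in different components.
A—C (10): skip — A and C already connected.
C—F (10): add — endpoints in different components.
MST edges: C—D, E—F, A—B, B—C, C—F; total weight 2+8+9+9+10 = 38.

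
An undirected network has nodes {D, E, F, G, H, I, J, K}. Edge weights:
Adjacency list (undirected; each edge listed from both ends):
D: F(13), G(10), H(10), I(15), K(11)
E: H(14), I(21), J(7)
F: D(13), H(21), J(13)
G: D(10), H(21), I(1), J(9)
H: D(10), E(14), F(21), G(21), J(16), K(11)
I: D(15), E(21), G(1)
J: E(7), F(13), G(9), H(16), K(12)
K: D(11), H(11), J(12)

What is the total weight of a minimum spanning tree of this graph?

61

Kruskal: consider edges lightest-first.
G I (1): add — endpoints in different components.
E J (7): add — endpoints in different components.
G J (9): add — endpoints in different components.
D G (10): add — endpoints in different components.
D H (10): add — endpoints in different components.
D K (11): add — endpoints in different components.
H K (11): skip — H and K already connected.
J K (12): skip — J and K already connected.
D F (13): add — endpoints in different components.
MST edges: G I, E J, G J, D G, D H, D K, D F; total weight 1+7+9+10+10+11+13 = 61.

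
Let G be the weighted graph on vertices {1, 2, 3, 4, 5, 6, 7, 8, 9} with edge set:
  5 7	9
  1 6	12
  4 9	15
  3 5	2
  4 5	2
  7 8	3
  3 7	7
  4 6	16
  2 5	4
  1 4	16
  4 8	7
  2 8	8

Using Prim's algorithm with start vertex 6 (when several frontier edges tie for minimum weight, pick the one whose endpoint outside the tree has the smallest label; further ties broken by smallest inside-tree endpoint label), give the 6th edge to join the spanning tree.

3-7

Grow the tree from 6 using Prim:
Step 1: cheapest edge leaving the tree is 1 6 (12); add 1.
Step 2: cheapest edge leaving the tree is 1 4 (16); add 4.
Step 3: cheapest edge leaving the tree is 4 5 (2); add 5.
Step 4: cheapest edge leaving the tree is 3 5 (2); add 3.
Step 5: cheapest edge leaving the tree is 2 5 (4); add 2.
Step 6: cheapest edge leaving the tree is 3 7 (7); add 7.
Step 7: cheapest edge leaving the tree is 7 8 (3); add 8.
Step 8: cheapest edge leaving the tree is 4 9 (15); add 9.
The 6th edge added is 3 7.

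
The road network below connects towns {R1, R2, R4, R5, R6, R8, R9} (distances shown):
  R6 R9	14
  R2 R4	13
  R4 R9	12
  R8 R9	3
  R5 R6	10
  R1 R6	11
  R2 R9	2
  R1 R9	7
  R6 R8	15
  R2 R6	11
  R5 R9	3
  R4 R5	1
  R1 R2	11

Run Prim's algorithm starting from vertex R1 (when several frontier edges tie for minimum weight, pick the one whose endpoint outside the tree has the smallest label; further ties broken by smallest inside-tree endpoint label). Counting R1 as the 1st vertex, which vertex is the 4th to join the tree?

Grow the tree from R1 using Prim:
Step 1: cheapest edge leaving the tree is R1 R9 (7); add R9.
Step 2: cheapest edge leaving the tree is R2 R9 (2); add R2.
Step 3: cheapest edge leaving the tree is R5 R9 (3); add R5.
Step 4: cheapest edge leaving the tree is R4 R5 (1); add R4.
Step 5: cheapest edge leaving the tree is R8 R9 (3); add R8.
Step 6: cheapest edge leaving the tree is R5 R6 (10); add R6.
Vertex order: R1, R9, R2, R5, R4, R8, R6. The 4th vertex is R5.

R5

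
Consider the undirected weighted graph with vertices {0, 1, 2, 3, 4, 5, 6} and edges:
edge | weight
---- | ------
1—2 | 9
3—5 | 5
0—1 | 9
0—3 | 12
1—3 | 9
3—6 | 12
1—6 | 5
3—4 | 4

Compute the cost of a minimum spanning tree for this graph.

Kruskal's algorithm — process edges by increasing weight (ties by edge label):
3—4 (4): add. Components now {0} {1} {2} {3,4} {5} {6}
1—6 (5): add. Components now {0} {1,6} {2} {3,4} {5}
3—5 (5): add. Components now {0} {1,6} {2} {3,4,5}
0—1 (9): add. Components now {0,1,6} {2} {3,4,5}
1—2 (9): add. Components now {0,1,2,6} {3,4,5}
1—3 (9): add. Components now {0,1,2,3,4,5,6}
MST edges: 3—4, 1—6, 3—5, 0—1, 1—2, 1—3; total weight 4+5+5+9+9+9 = 41.

41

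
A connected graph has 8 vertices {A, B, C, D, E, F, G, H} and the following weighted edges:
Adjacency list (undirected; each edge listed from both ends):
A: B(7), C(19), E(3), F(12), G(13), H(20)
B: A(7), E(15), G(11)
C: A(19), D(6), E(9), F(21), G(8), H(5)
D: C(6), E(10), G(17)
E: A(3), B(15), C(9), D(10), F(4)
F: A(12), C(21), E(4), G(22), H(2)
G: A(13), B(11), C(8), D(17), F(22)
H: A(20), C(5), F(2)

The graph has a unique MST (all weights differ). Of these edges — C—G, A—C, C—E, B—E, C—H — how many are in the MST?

Sort edges by weight, then run Kruskal:
F—H (2): add — endpoints in different components.
A—E (3): add — endpoints in different components.
E—F (4): add — endpoints in different components.
C—H (5): add — endpoints in different components.
C—D (6): add — endpoints in different components.
A—B (7): add — endpoints in different components.
C—G (8): add — endpoints in different components.
MST edge set: {F—H, A—E, E—F, C—H, C—D, A—B, C—G}.
Of the listed edges, {C—G, C—H} are in the MST → 2.

2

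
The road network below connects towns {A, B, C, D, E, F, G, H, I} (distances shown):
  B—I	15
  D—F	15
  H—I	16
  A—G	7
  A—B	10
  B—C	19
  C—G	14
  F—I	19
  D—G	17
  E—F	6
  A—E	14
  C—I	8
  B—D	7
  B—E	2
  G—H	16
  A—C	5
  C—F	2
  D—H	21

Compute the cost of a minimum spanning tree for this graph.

53

Prim's algorithm from H:
Step 1: cheapest edge leaving the tree is G—H (16); add G.
Step 2: cheapest edge leaving the tree is A—G (7); add A.
Step 3: cheapest edge leaving the tree is A—C (5); add C.
Step 4: cheapest edge leaving the tree is C—F (2); add F.
Step 5: cheapest edge leaving the tree is E—F (6); add E.
Step 6: cheapest edge leaving the tree is B—E (2); add B.
Step 7: cheapest edge leaving the tree is B—D (7); add D.
Step 8: cheapest edge leaving the tree is C—I (8); add I.
MST edges: G—H, A—G, A—C, C—F, E—F, B—E, B—D, C—I; total weight 16+7+5+2+6+2+7+8 = 53.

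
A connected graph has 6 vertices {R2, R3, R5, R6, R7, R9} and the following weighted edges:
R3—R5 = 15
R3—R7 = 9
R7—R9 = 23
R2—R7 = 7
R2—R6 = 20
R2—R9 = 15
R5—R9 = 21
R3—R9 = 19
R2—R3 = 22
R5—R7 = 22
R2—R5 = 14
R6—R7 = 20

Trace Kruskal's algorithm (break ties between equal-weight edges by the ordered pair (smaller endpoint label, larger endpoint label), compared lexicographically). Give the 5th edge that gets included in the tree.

R2-R6

Kruskal: consider edges lightest-first.
R2—R7 (7): add. Components now {R5} {R9} {R2,R7} {R6} {R3}
R3—R7 (9): add. Components now {R5} {R9} {R2,R3,R7} {R6}
R2—R5 (14): add. Components now {R2,R3,R5,R7} {R9} {R6}
R2—R9 (15): add. Components now {R2,R3,R5,R7,R9} {R6}
R3—R5 (15): skip — R5 and R3 already connected.
R3—R9 (19): skip — R9 and R3 already connected.
R2—R6 (20): add. Components now {R2,R3,R5,R6,R7,R9}
The 5th edge added is R2—R6.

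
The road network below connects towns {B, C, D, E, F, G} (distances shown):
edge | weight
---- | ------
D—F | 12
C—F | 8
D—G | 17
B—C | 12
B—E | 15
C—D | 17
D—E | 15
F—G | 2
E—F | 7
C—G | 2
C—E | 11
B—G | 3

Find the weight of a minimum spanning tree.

Sort edges by weight, then run Kruskal:
C—G (2): add. Components now {B} {C,G} {D} {E} {F}
F—G (2): add. Components now {B} {C,F,G} {D} {E}
B—G (3): add. Components now {B,C,F,G} {D} {E}
E—F (7): add. Components now {B,C,E,F,G} {D}
C—F (8): skip — C and F already connected.
C—E (11): skip — C and E already connected.
B—C (12): skip — B and C already connected.
D—F (12): add. Components now {B,C,D,E,F,G}
MST edges: C—G, F—G, B—G, E—F, D—F; total weight 2+2+3+7+12 = 26.

26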